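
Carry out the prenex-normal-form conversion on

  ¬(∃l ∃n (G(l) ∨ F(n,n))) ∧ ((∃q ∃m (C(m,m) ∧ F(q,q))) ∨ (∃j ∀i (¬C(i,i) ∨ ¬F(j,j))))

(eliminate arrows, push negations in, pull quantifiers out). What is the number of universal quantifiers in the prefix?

3

Move each ¬ inward, flipping quantifiers it crosses:
  (∀l ∀n (¬G(l) ∧ ¬F(n,n))) ∧ ((∃q ∃m (C(m,m) ∧ F(q,q))) ∨ (∃j ∀i (¬C(i,i) ∨ ¬F(j,j))))
Finally move all quantifiers to the prefix:
  ∀l ∀n ∃q ∃m ∃j ∀i (¬G(l) ∧ ¬F(n,n) ∧ (C(m,m) ∧ F(q,q) ∨ ¬C(i,i) ∨ ¬F(j,j)))
The prefix is ∀l ∀n ∃q ∃m ∃j ∀i: 3 universal, 3 existential.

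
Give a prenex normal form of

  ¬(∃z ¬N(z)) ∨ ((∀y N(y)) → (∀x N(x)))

First replace A → B with ¬A ∨ B.
  ¬(∃z ¬N(z)) ∨ ¬(∀y N(y)) ∨ (∀x N(x))
Move each ¬ inward, flipping quantifiers it crosses:
  (∀z N(z)) ∨ (∃y ¬N(y)) ∨ (∀x N(x))
Finally move all quantifiers to the prefix:
  ∀z ∃y ∀x (N(z) ∨ ¬N(y) ∨ N(x))

∀z ∃y ∀x (N(z) ∨ ¬N(y) ∨ N(x))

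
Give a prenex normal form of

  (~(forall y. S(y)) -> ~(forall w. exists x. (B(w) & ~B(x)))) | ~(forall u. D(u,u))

forall y. exists w. forall x. exists u. (S(y) | ~B(w) | B(x) | ~D(u,u))

Rewrite implications/biconditionals: A → B as ¬A ∨ B.
  ~~(forall y. S(y)) | ~(forall w. exists x. (B(w) & ~B(x))) | ~(forall u. D(u,u))
Drive negations inward (¬∀x A ≡ ∃x ¬A, ¬∃x A ≡ ∀x ¬A, De Morgan for ∧/∨):
  (forall y. S(y)) | (exists w. forall x. (~B(w) | B(x))) | (exists u. ~D(u,u))
All bound variables are already distinct, so no renaming is needed.
Pull the quantifiers to the front (each side's bound variable is not free in the other side):
  forall y. exists w. forall x. exists u. (S(y) | ~B(w) | B(x) | ~D(u,u))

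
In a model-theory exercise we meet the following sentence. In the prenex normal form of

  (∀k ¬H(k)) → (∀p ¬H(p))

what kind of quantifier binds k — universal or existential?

existential

First replace A → B with ¬A ∨ B.
  ¬(∀k ¬H(k)) ∨ (∀p ¬H(p))
Drive negations inward (¬∀x A ≡ ∃x ¬A, ¬∃x A ≡ ∀x ¬A, De Morgan for ∧/∨):
  (∃k H(k)) ∨ (∀p ¬H(p))
Pull the quantifiers to the front (each side's bound variable is not free in the other side):
  ∃k ∀p (H(k) ∨ ¬H(p))
The quantifier ∀k sits under an odd number of negations (counting the antecedent side of each →), so it flips to ∃k.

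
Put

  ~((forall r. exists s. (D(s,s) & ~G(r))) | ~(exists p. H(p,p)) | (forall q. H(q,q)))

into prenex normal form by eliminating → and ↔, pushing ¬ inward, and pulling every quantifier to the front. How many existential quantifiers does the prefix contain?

3

Drive negations inward (¬∀x A ≡ ∃x ¬A, ¬∃x A ≡ ∀x ¬A, De Morgan for ∧/∨):
  (exists r. forall s. (~D(s,s) | G(r))) & (exists p. H(p,p)) & (exists q. ~H(q,q))
Finally move all quantifiers to the prefix:
  exists r. forall s. exists p. exists q. ((~D(s,s) | G(r)) & H(p,p) & ~H(q,q))
The prefix is exists r forall s exists p exists q: 1 universal, 3 existential.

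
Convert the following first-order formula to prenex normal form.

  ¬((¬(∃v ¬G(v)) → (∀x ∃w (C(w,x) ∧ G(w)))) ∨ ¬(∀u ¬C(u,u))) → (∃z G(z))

∃v ∀x ∃w ∃u ∃z (¬G(v) ∨ C(w,x) ∧ G(w) ∨ C(u,u) ∨ G(z))

Rewrite implications/biconditionals: A → B as ¬A ∨ B.
  ¬¬(¬¬(∃v ¬G(v)) ∨ (∀x ∃w (C(w,x) ∧ G(w))) ∨ ¬(∀u ¬C(u,u))) ∨ (∃z G(z))
Push ¬ through the quantifiers and connectives to reach negation normal form:
  (∃v ¬G(v)) ∨ (∀x ∃w (C(w,x) ∧ G(w))) ∨ (∃u C(u,u)) ∨ (∃z G(z))
Extract every quantifier outward, since the variables are now distinct and don't occur free across branches:
  ∃v ∀x ∃w ∃u ∃z (¬G(v) ∨ C(w,x) ∧ G(w) ∨ C(u,u) ∨ G(z))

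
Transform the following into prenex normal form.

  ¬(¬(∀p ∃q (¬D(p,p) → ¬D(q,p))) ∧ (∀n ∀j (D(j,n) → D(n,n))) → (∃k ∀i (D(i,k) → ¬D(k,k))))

Eliminate → and ↔ using ¬ and ∨.
  ¬(¬(¬(∀p ∃q (¬¬D(p,p) ∨ ¬D(q,p))) ∧ (∀n ∀j (¬D(j,n) ∨ D(n,n)))) ∨ (∃k ∀i (¬D(i,k) ∨ ¬D(k,k))))
Move each ¬ inward, flipping quantifiers it crosses:
  (∃p ∀q (¬D(p,p) ∧ D(q,p))) ∧ (∀n ∀j (¬D(j,n) ∨ D(n,n))) ∧ (∀k ∃i (D(i,k) ∧ D(k,k)))
Finally move all quantifiers to the prefix:
  ∃p ∀q ∀n ∀j ∀k ∃i (¬D(p,p) ∧ D(q,p) ∧ (¬D(j,n) ∨ D(n,n)) ∧ D(i,k) ∧ D(k,k))

∃p ∀q ∀n ∀j ∀k ∃i (¬D(p,p) ∧ D(q,p) ∧ (¬D(j,n) ∨ D(n,n)) ∧ D(i,k) ∧ D(k,k))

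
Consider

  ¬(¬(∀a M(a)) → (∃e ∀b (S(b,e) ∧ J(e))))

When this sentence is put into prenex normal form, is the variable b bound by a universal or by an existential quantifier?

First replace A → B with ¬A ∨ B.
  ¬(¬¬(∀a M(a)) ∨ (∃e ∀b (S(b,e) ∧ J(e))))
Drive negations inward (¬∀x A ≡ ∃x ¬A, ¬∃x A ≡ ∀x ¬A, De Morgan for ∧/∨):
  (∃a ¬M(a)) ∧ (∀e ∃b (¬S(b,e) ∨ ¬J(e)))
Extract every quantifier outward, since the variables are now distinct and don't occur free across branches:
  ∃a ∀e ∃b (¬M(a) ∧ (¬S(b,e) ∨ ¬J(e)))
The quantifier ∀b sits under an odd number of negations (counting the antecedent side of each →), so it flips to ∃b.

existential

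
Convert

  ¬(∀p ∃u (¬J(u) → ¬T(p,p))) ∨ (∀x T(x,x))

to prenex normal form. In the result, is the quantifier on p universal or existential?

Eliminate → and ↔ using ¬ and ∨.
  ¬(∀p ∃u (¬¬J(u) ∨ ¬T(p,p))) ∨ (∀x T(x,x))
Push ¬ through the quantifiers and connectives to reach negation normal form:
  (∃p ∀u (¬J(u) ∧ T(p,p))) ∨ (∀x T(x,x))
All bound variables are already distinct, so no renaming is needed.
Finally move all quantifiers to the prefix:
  ∃p ∀u ∀x (¬J(u) ∧ T(p,p) ∨ T(x,x))
The quantifier ∀p sits under an odd number of negations (counting the antecedent side of each →), so it flips to ∃p.

existential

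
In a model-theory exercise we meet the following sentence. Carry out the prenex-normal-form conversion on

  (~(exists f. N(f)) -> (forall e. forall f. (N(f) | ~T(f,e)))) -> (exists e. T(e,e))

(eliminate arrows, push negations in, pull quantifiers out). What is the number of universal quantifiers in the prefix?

First replace A → B with ¬A ∨ B.
  ~(~~(exists f. N(f)) | (forall e. forall f. (N(f) | ~T(f,e)))) | (exists e. T(e,e))
Drive negations inward (¬∀x A ≡ ∃x ¬A, ¬∃x A ≡ ∀x ¬A, De Morgan for ∧/∨):
  (forall f. ~N(f)) & (exists e. exists f. (~N(f) & T(f,e))) | (exists e. T(e,e))
Rename bound variables to avoid capture: f↦v1, e↦t.
  (forall f. ~N(f)) & (exists e. exists v1. (~N(v1) & T(v1,e))) | (exists t. T(t,t))
Extract every quantifier outward, since the variables are now distinct and don't occur free across branches:
  forall f. exists e. exists v1. exists t. (~N(f) & ~N(v1) & T(v1,e) | T(t,t))
The prefix is forall f exists e exists v1 exists t: 1 universal, 3 existential.

1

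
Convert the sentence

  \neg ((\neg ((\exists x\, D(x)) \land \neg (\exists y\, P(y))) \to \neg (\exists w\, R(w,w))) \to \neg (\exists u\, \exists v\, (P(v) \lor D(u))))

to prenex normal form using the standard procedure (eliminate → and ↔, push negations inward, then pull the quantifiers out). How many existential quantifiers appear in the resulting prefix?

3

Eliminate → and ↔ using ¬ and ∨.
  \neg (\neg (\neg \neg ((\exists x\, D(x)) \land \neg (\exists y\, P(y))) \lor \neg (\exists w\, R(w,w))) \lor \neg (\exists u\, \exists v\, (P(v) \lor D(u))))
Move each ¬ inward, flipping quantifiers it crosses:
  ((\exists x\, D(x)) \land (\forall y\, \neg P(y)) \lor (\forall w\, \neg R(w,w))) \land (\exists u\, \exists v\, (P(v) \lor D(u)))
Finally move all quantifiers to the prefix:
  \exists x\, \forall y\, \forall w\, \exists u\, \exists v\, ((D(x) \land \neg P(y) \lor \neg R(w,w)) \land (P(v) \lor D(u)))
The prefix is \exists x \forall y \forall w \exists u \exists v: 2 universal, 3 existential.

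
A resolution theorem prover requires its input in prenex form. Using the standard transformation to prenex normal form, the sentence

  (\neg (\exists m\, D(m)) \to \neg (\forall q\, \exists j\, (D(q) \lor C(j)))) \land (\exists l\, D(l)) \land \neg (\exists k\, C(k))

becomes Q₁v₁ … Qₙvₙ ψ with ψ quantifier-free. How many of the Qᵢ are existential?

Rewrite implications/biconditionals: A → B as ¬A ∨ B.
  (\neg \neg (\exists m\, D(m)) \lor \neg (\forall q\, \exists j\, (D(q) \lor C(j)))) \land (\exists l\, D(l)) \land \neg (\exists k\, C(k))
Move each ¬ inward, flipping quantifiers it crosses:
  ((\exists m\, D(m)) \lor (\exists q\, \forall j\, (\neg D(q) \land \neg C(j)))) \land (\exists l\, D(l)) \land (\forall k\, \neg C(k))
All bound variables are already distinct, so no renaming is needed.
Extract every quantifier outward, since the variables are now distinct and don't occur free across branches:
  \exists m\, \exists q\, \forall j\, \exists l\, \forall k\, ((D(m) \lor \neg D(q) \land \neg C(j)) \land D(l) \land \neg C(k))
The prefix is \exists m \exists q \forall j \exists l \forall k: 2 universal, 3 existential.

3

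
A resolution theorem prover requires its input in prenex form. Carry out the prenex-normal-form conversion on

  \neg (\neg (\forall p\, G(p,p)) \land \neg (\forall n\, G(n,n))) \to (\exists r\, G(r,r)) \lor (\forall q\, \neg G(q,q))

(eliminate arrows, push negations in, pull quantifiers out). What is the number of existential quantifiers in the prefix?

Rewrite implications/biconditionals: A → B as ¬A ∨ B.
  \neg \neg (\neg (\forall p\, G(p,p)) \land \neg (\forall n\, G(n,n))) \lor (\exists r\, G(r,r)) \lor (\forall q\, \neg G(q,q))
Push ¬ through the quantifiers and connectives to reach negation normal form:
  (\exists p\, \neg G(p,p)) \land (\exists n\, \neg G(n,n)) \lor (\exists r\, G(r,r)) \lor (\forall q\, \neg G(q,q))
All bound variables are already distinct, so no renaming is needed.
Extract every quantifier outward, since the variables are now distinct and don't occur free across branches:
  \exists p\, \exists n\, \exists r\, \forall q\, (\neg G(p,p) \land \neg G(n,n) \lor G(r,r) \lor \neg G(q,q))
The prefix is \exists p \exists n \exists r \forall q: 1 universal, 3 existential.

3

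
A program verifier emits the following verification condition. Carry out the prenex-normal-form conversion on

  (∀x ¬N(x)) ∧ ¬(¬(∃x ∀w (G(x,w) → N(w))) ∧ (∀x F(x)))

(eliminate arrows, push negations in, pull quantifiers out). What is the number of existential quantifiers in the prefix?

First replace A → B with ¬A ∨ B.
  (∀x ¬N(x)) ∧ ¬(¬(∃x ∀w (¬G(x,w) ∨ N(w))) ∧ (∀x F(x)))
Push ¬ through the quantifiers and connectives to reach negation normal form:
  (∀x ¬N(x)) ∧ ((∃x ∀w (¬G(x,w) ∨ N(w))) ∨ (∃x ¬F(x)))
Standardize variables apart so no two quantifiers bind the same name: x↦z1, x↦a.
  (∀x ¬N(x)) ∧ ((∃z1 ∀w (¬G(z1,w) ∨ N(w))) ∨ (∃a ¬F(a)))
Extract every quantifier outward, since the variables are now distinct and don't occur free across branches:
  ∀x ∃z1 ∀w ∃a (¬N(x) ∧ (¬G(z1,w) ∨ N(w) ∨ ¬F(a)))
The prefix is ∀x ∃z1 ∀w ∃a: 2 universal, 2 existential.

2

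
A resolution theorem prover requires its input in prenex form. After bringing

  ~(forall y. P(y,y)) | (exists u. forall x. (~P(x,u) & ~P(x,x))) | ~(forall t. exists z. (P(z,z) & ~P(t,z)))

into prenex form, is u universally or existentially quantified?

Push ¬ through the quantifiers and connectives to reach negation normal form:
  (exists y. ~P(y,y)) | (exists u. forall x. (~P(x,u) & ~P(x,x))) | (exists t. forall z. (~P(z,z) | P(t,z)))
Extract every quantifier outward, since the variables are now distinct and don't occur free across branches:
  exists y. exists u. forall x. exists t. forall z. (~P(y,y) | ~P(x,u) & ~P(x,x) | ~P(z,z) | P(t,z))
The quantifier exists u sits under an even number of negations, so it remains existential.

existential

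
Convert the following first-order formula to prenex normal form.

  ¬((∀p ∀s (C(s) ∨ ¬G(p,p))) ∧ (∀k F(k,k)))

∃p ∃s ∃k (¬C(s) ∧ G(p,p) ∨ ¬F(k,k))

Push ¬ through the quantifiers and connectives to reach negation normal form:
  (∃p ∃s (¬C(s) ∧ G(p,p))) ∨ (∃k ¬F(k,k))
Extract every quantifier outward, since the variables are now distinct and don't occur free across branches:
  ∃p ∃s ∃k (¬C(s) ∧ G(p,p) ∨ ¬F(k,k))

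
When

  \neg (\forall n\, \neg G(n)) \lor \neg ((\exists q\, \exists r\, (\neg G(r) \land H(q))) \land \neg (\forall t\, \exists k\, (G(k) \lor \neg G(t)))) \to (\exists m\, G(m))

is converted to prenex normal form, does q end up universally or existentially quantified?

existential

First replace A → B with ¬A ∨ B.
  \neg (\neg (\forall n\, \neg G(n)) \lor \neg ((\exists q\, \exists r\, (\neg G(r) \land H(q))) \land \neg (\forall t\, \exists k\, (G(k) \lor \neg G(t))))) \lor (\exists m\, G(m))
Push ¬ through the quantifiers and connectives to reach negation normal form:
  (\forall n\, \neg G(n)) \land (\exists q\, \exists r\, (\neg G(r) \land H(q))) \land (\exists t\, \forall k\, (\neg G(k) \land G(t))) \lor (\exists m\, G(m))
Pull the quantifiers to the front (each side's bound variable is not free in the other side):
  \forall n\, \exists q\, \exists r\, \exists t\, \forall k\, \exists m\, (\neg G(n) \land \neg G(r) \land H(q) \land \neg G(k) \land G(t) \lor G(m))
The quantifier \exists q sits under an even number of negations (counting the antecedent side of each →), so it remains existential.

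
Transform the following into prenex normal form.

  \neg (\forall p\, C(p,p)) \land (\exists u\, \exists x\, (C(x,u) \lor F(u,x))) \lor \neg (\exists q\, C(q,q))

Push ¬ through the quantifiers and connectives to reach negation normal form:
  (\exists p\, \neg C(p,p)) \land (\exists u\, \exists x\, (C(x,u) \lor F(u,x))) \lor (\forall q\, \neg C(q,q))
All bound variables are already distinct, so no renaming is needed.
Pull the quantifiers to the front (each side's bound variable is not free in the other side):
  \exists p\, \exists u\, \exists x\, \forall q\, (\neg C(p,p) \land (C(x,u) \lor F(u,x)) \lor \neg C(q,q))

\exists p\, \exists u\, \exists x\, \forall q\, (\neg C(p,p) \land (C(x,u) \lor F(u,x)) \lor \neg C(q,q))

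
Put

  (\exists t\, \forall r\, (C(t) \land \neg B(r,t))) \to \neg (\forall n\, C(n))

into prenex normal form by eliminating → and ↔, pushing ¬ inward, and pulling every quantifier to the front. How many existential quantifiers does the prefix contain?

2

Eliminate → and ↔ using ¬ and ∨.
  \neg (\exists t\, \forall r\, (C(t) \land \neg B(r,t))) \lor \neg (\forall n\, C(n))
Move each ¬ inward, flipping quantifiers it crosses:
  (\forall t\, \exists r\, (\neg C(t) \lor B(r,t))) \lor (\exists n\, \neg C(n))
All bound variables are already distinct, so no renaming is needed.
Pull the quantifiers to the front (each side's bound variable is not free in the other side):
  \forall t\, \exists r\, \exists n\, (\neg C(t) \lor B(r,t) \lor \neg C(n))
The prefix is \forall t \exists r \exists n: 1 universal, 2 existential.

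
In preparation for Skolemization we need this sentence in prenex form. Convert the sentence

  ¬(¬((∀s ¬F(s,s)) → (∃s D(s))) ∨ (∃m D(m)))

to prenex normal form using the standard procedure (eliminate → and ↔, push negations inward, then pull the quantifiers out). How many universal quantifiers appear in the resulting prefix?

1

Eliminate → and ↔ using ¬ and ∨.
  ¬(¬(¬(∀s ¬F(s,s)) ∨ (∃s D(s))) ∨ (∃m D(m)))
Drive negations inward (¬∀x A ≡ ∃x ¬A, ¬∃x A ≡ ∀x ¬A, De Morgan for ∧/∨):
  ((∃s F(s,s)) ∨ (∃s D(s))) ∧ (∀m ¬D(m))
Rename bound variables to avoid capture: s↦x.
  ((∃s F(s,s)) ∨ (∃x D(x))) ∧ (∀m ¬D(m))
Finally move all quantifiers to the prefix:
  ∃s ∃x ∀m ((F(s,s) ∨ D(x)) ∧ ¬D(m))
The prefix is ∃s ∃x ∀m: 1 universal, 2 existential.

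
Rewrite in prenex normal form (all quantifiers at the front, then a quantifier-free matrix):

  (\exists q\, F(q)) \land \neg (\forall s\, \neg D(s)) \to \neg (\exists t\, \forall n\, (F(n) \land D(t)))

First replace A → B with ¬A ∨ B.
  \neg ((\exists q\, F(q)) \land \neg (\forall s\, \neg D(s))) \lor \neg (\exists t\, \forall n\, (F(n) \land D(t)))
Drive negations inward (¬∀x A ≡ ∃x ¬A, ¬∃x A ≡ ∀x ¬A, De Morgan for ∧/∨):
  (\forall q\, \neg F(q)) \lor (\forall s\, \neg D(s)) \lor (\forall t\, \exists n\, (\neg F(n) \lor \neg D(t)))
Finally move all quantifiers to the prefix:
  \forall q\, \forall s\, \forall t\, \exists n\, (\neg F(q) \lor \neg D(s) \lor \neg F(n) \lor \neg D(t))

\forall q\, \forall s\, \forall t\, \exists n\, (\neg F(q) \lor \neg D(s) \lor \neg F(n) \lor \neg D(t))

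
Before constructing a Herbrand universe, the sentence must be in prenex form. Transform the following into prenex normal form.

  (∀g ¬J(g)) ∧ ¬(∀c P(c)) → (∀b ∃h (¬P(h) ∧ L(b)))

∃g ∀c ∀b ∃h (J(g) ∨ P(c) ∨ ¬P(h) ∧ L(b))

Rewrite implications/biconditionals: A → B as ¬A ∨ B.
  ¬((∀g ¬J(g)) ∧ ¬(∀c P(c))) ∨ (∀b ∃h (¬P(h) ∧ L(b)))
Push ¬ through the quantifiers and connectives to reach negation normal form:
  (∃g J(g)) ∨ (∀c P(c)) ∨ (∀b ∃h (¬P(h) ∧ L(b)))
All bound variables are already distinct, so no renaming is needed.
Extract every quantifier outward, since the variables are now distinct and don't occur free across branches:
  ∃g ∀c ∀b ∃h (J(g) ∨ P(c) ∨ ¬P(h) ∧ L(b))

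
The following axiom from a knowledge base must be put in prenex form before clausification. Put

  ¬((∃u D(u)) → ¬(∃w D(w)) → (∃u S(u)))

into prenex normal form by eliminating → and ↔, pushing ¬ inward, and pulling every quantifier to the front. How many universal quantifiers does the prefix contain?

Rewrite implications/biconditionals: A → B as ¬A ∨ B.
  ¬(¬(∃u D(u)) ∨ ¬¬(∃w D(w)) ∨ (∃u S(u)))
Move each ¬ inward, flipping quantifiers it crosses:
  (∃u D(u)) ∧ (∀w ¬D(w)) ∧ (∀u ¬S(u))
Give each quantifier a distinct variable: u↦y.
  (∃u D(u)) ∧ (∀w ¬D(w)) ∧ (∀y ¬S(y))
Extract every quantifier outward, since the variables are now distinct and don't occur free across branches:
  ∃u ∀w ∀y (D(u) ∧ ¬D(w) ∧ ¬S(y))
The prefix is ∃u ∀w ∀y: 2 universal, 1 existential.

2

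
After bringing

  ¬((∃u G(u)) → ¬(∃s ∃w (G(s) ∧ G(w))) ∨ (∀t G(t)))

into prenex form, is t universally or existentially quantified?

existential

Eliminate → and ↔ using ¬ and ∨.
  ¬(¬(∃u G(u)) ∨ ¬(∃s ∃w (G(s) ∧ G(w))) ∨ (∀t G(t)))
Move each ¬ inward, flipping quantifiers it crosses:
  (∃u G(u)) ∧ (∃s ∃w (G(s) ∧ G(w))) ∧ (∃t ¬G(t))
Extract every quantifier outward, since the variables are now distinct and don't occur free across branches:
  ∃u ∃s ∃w ∃t (G(u) ∧ G(s) ∧ G(w) ∧ ¬G(t))
The quantifier ∀t sits under an odd number of negations (counting the antecedent side of each →), so it flips to ∃t.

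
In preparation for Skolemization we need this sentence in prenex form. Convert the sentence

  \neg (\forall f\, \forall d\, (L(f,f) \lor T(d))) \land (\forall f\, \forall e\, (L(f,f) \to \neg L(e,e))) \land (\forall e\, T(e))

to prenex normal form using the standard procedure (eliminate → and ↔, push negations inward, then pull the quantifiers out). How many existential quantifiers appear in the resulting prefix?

2

Eliminate → and ↔ using ¬ and ∨.
  \neg (\forall f\, \forall d\, (L(f,f) \lor T(d))) \land (\forall f\, \forall e\, (\neg L(f,f) \lor \neg L(e,e))) \land (\forall e\, T(e))
Push ¬ through the quantifiers and connectives to reach negation normal form:
  (\exists f\, \exists d\, (\neg L(f,f) \land \neg T(d))) \land (\forall f\, \forall e\, (\neg L(f,f) \lor \neg L(e,e))) \land (\forall e\, T(e))
Give each quantifier a distinct variable: f↦t, e↦y1.
  (\exists f\, \exists d\, (\neg L(f,f) \land \neg T(d))) \land (\forall t\, \forall e\, (\neg L(t,t) \lor \neg L(e,e))) \land (\forall y1\, T(y1))
Finally move all quantifiers to the prefix:
  \exists f\, \exists d\, \forall t\, \forall e\, \forall y1\, (\neg L(f,f) \land \neg T(d) \land (\neg L(t,t) \lor \neg L(e,e)) \land T(y1))
The prefix is \exists f \exists d \forall t \forall e \forall y1: 3 universal, 2 existential.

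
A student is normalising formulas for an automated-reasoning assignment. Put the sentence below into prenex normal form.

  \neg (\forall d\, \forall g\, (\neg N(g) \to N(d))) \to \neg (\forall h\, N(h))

Eliminate → and ↔ using ¬ and ∨.
  \neg \neg (\forall d\, \forall g\, (\neg \neg N(g) \lor N(d))) \lor \neg (\forall h\, N(h))
Move each ¬ inward, flipping quantifiers it crosses:
  (\forall d\, \forall g\, (N(g) \lor N(d))) \lor (\exists h\, \neg N(h))
All bound variables are already distinct, so no renaming is needed.
Finally move all quantifiers to the prefix:
  \forall d\, \forall g\, \exists h\, (N(g) \lor N(d) \lor \neg N(h))

\forall d\, \forall g\, \exists h\, (N(g) \lor N(d) \lor \neg N(h))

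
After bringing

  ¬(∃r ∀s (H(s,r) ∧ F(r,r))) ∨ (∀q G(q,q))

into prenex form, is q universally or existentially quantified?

universal

Drive negations inward (¬∀x A ≡ ∃x ¬A, ¬∃x A ≡ ∀x ¬A, De Morgan for ∧/∨):
  (∀r ∃s (¬H(s,r) ∨ ¬F(r,r))) ∨ (∀q G(q,q))
Finally move all quantifiers to the prefix:
  ∀r ∃s ∀q (¬H(s,r) ∨ ¬F(r,r) ∨ G(q,q))
The quantifier ∀q sits under an even number of negations, so it remains universal.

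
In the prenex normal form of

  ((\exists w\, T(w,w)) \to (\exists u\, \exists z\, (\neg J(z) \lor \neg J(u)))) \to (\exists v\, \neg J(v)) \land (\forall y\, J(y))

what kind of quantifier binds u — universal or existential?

First replace A → B with ¬A ∨ B.
  \neg (\neg (\exists w\, T(w,w)) \lor (\exists u\, \exists z\, (\neg J(z) \lor \neg J(u)))) \lor (\exists v\, \neg J(v)) \land (\forall y\, J(y))
Move each ¬ inward, flipping quantifiers it crosses:
  (\exists w\, T(w,w)) \land (\forall u\, \forall z\, (J(z) \land J(u))) \lor (\exists v\, \neg J(v)) \land (\forall y\, J(y))
All bound variables are already distinct, so no renaming is needed.
Pull the quantifiers to the front (each side's bound variable is not free in the other side):
  \exists w\, \forall u\, \forall z\, \exists v\, \forall y\, (T(w,w) \land J(z) \land J(u) \lor \neg J(v) \land J(y))
The quantifier \exists u sits under an odd number of negations (counting the antecedent side of each →), so it flips to \forall u.

universal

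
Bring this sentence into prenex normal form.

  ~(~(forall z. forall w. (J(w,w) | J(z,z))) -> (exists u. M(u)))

exists z. exists w. forall u. (~J(w,w) & ~J(z,z) & ~M(u))

Eliminate → and ↔ using ¬ and ∨.
  ~(~~(forall z. forall w. (J(w,w) | J(z,z))) | (exists u. M(u)))
Move each ¬ inward, flipping quantifiers it crosses:
  (exists z. exists w. (~J(w,w) & ~J(z,z))) & (forall u. ~M(u))
Extract every quantifier outward, since the variables are now distinct and don't occur free across branches:
  exists z. exists w. forall u. (~J(w,w) & ~J(z,z) & ~M(u))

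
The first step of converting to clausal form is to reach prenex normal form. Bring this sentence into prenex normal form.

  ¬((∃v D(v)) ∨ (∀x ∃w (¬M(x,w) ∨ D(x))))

Move each ¬ inward, flipping quantifiers it crosses:
  (∀v ¬D(v)) ∧ (∃x ∀w (M(x,w) ∧ ¬D(x)))
All bound variables are already distinct, so no renaming is needed.
Extract every quantifier outward, since the variables are now distinct and don't occur free across branches:
  ∀v ∃x ∀w (¬D(v) ∧ M(x,w) ∧ ¬D(x))

∀v ∃x ∀w (¬D(v) ∧ M(x,w) ∧ ¬D(x))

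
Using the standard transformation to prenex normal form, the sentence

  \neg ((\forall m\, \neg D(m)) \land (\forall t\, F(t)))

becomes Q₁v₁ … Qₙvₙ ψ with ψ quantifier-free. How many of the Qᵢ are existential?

2

Move each ¬ inward, flipping quantifiers it crosses:
  (\exists m\, D(m)) \lor (\exists t\, \neg F(t))
All bound variables are already distinct, so no renaming is needed.
Finally move all quantifiers to the prefix:
  \exists m\, \exists t\, (D(m) \lor \neg F(t))
The prefix is \exists m \exists t: 0 universal, 2 existential.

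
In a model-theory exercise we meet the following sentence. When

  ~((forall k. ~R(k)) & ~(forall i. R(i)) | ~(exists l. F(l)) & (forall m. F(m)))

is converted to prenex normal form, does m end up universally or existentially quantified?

Move each ¬ inward, flipping quantifiers it crosses:
  ((exists k. R(k)) | (forall i. R(i))) & ((exists l. F(l)) | (exists m. ~F(m)))
Pull the quantifiers to the front (each side's bound variable is not free in the other side):
  exists k. forall i. exists l. exists m. ((R(k) | R(i)) & (F(l) | ~F(m)))
The quantifier forall m sits under an odd number of negations, so it flips to exists m.

existential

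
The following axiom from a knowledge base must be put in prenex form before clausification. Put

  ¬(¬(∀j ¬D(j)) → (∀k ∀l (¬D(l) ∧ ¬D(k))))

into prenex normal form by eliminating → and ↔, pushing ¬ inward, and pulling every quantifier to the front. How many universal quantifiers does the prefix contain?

First replace A → B with ¬A ∨ B.
  ¬(¬¬(∀j ¬D(j)) ∨ (∀k ∀l (¬D(l) ∧ ¬D(k))))
Move each ¬ inward, flipping quantifiers it crosses:
  (∃j D(j)) ∧ (∃k ∃l (D(l) ∨ D(k)))
All bound variables are already distinct, so no renaming is needed.
Pull the quantifiers to the front (each side's bound variable is not free in the other side):
  ∃j ∃k ∃l (D(j) ∧ (D(l) ∨ D(k)))
The prefix is ∃j ∃k ∃l: 0 universal, 3 existential.

0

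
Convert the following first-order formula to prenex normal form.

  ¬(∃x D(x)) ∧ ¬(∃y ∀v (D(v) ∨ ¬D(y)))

∀x ∀y ∃v (¬D(x) ∧ ¬D(v) ∧ D(y))

Move each ¬ inward, flipping quantifiers it crosses:
  (∀x ¬D(x)) ∧ (∀y ∃v (¬D(v) ∧ D(y)))
Finally move all quantifiers to the prefix:
  ∀x ∀y ∃v (¬D(x) ∧ ¬D(v) ∧ D(y))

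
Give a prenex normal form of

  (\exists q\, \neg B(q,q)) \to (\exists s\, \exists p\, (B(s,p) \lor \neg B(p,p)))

First replace A → B with ¬A ∨ B.
  \neg (\exists q\, \neg B(q,q)) \lor (\exists s\, \exists p\, (B(s,p) \lor \neg B(p,p)))
Push ¬ through the quantifiers and connectives to reach negation normal form:
  (\forall q\, B(q,q)) \lor (\exists s\, \exists p\, (B(s,p) \lor \neg B(p,p)))
All bound variables are already distinct, so no renaming is needed.
Finally move all quantifiers to the prefix:
  \forall q\, \exists s\, \exists p\, (B(q,q) \lor B(s,p) \lor \neg B(p,p))

\forall q\, \exists s\, \exists p\, (B(q,q) \lor B(s,p) \lor \neg B(p,p))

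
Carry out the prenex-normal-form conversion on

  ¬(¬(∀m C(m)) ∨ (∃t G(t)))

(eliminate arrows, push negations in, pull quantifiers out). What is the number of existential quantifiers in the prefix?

0

Drive negations inward (¬∀x A ≡ ∃x ¬A, ¬∃x A ≡ ∀x ¬A, De Morgan for ∧/∨):
  (∀m C(m)) ∧ (∀t ¬G(t))
All bound variables are already distinct, so no renaming is needed.
Extract every quantifier outward, since the variables are now distinct and don't occur free across branches:
  ∀m ∀t (C(m) ∧ ¬G(t))
The prefix is ∀m ∀t: 2 universal, 0 existential.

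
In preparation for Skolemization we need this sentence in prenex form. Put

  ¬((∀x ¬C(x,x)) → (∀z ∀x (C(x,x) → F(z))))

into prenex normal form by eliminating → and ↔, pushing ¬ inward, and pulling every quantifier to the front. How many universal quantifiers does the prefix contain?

1

Rewrite implications/biconditionals: A → B as ¬A ∨ B.
  ¬(¬(∀x ¬C(x,x)) ∨ (∀z ∀x (¬C(x,x) ∨ F(z))))
Move each ¬ inward, flipping quantifiers it crosses:
  (∀x ¬C(x,x)) ∧ (∃z ∃x (C(x,x) ∧ ¬F(z)))
Standardize variables apart so no two quantifiers bind the same name: x↦y1.
  (∀x ¬C(x,x)) ∧ (∃z ∃y1 (C(y1,y1) ∧ ¬F(z)))
Pull the quantifiers to the front (each side's bound variable is not free in the other side):
  ∀x ∃z ∃y1 (¬C(x,x) ∧ C(y1,y1) ∧ ¬F(z))
The prefix is ∀x ∃z ∃y1: 1 universal, 2 existential.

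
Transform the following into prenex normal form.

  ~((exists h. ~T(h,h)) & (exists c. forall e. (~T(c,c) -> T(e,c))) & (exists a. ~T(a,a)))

forall h. forall c. exists e. forall a. (T(h,h) | ~T(c,c) & ~T(e,c) | T(a,a))

First replace A → B with ¬A ∨ B.
  ~((exists h. ~T(h,h)) & (exists c. forall e. (~~T(c,c) | T(e,c))) & (exists a. ~T(a,a)))
Drive negations inward (¬∀x A ≡ ∃x ¬A, ¬∃x A ≡ ∀x ¬A, De Morgan for ∧/∨):
  (forall h. T(h,h)) | (forall c. exists e. (~T(c,c) & ~T(e,c))) | (forall a. T(a,a))
Finally move all quantifiers to the prefix:
  forall h. forall c. exists e. forall a. (T(h,h) | ~T(c,c) & ~T(e,c) | T(a,a))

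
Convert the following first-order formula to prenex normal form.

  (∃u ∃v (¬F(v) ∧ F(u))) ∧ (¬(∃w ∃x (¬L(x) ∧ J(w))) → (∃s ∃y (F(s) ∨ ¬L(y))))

∃u ∃v ∃w ∃x ∃s ∃y (¬F(v) ∧ F(u) ∧ (¬L(x) ∧ J(w) ∨ F(s) ∨ ¬L(y)))

Rewrite implications/biconditionals: A → B as ¬A ∨ B.
  (∃u ∃v (¬F(v) ∧ F(u))) ∧ (¬¬(∃w ∃x (¬L(x) ∧ J(w))) ∨ (∃s ∃y (F(s) ∨ ¬L(y))))
Drive negations inward (¬∀x A ≡ ∃x ¬A, ¬∃x A ≡ ∀x ¬A, De Morgan for ∧/∨):
  (∃u ∃v (¬F(v) ∧ F(u))) ∧ ((∃w ∃x (¬L(x) ∧ J(w))) ∨ (∃s ∃y (F(s) ∨ ¬L(y))))
All bound variables are already distinct, so no renaming is needed.
Pull the quantifiers to the front (each side's bound variable is not free in the other side):
  ∃u ∃v ∃w ∃x ∃s ∃y (¬F(v) ∧ F(u) ∧ (¬L(x) ∧ J(w) ∨ F(s) ∨ ¬L(y)))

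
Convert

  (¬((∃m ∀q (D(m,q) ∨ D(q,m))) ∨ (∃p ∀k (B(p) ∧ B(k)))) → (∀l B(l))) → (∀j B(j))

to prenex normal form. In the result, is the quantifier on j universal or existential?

universal

Rewrite implications/biconditionals: A → B as ¬A ∨ B.
  ¬(¬¬((∃m ∀q (D(m,q) ∨ D(q,m))) ∨ (∃p ∀k (B(p) ∧ B(k)))) ∨ (∀l B(l))) ∨ (∀j B(j))
Push ¬ through the quantifiers and connectives to reach negation normal form:
  (∀m ∃q (¬D(m,q) ∧ ¬D(q,m))) ∧ (∀p ∃k (¬B(p) ∨ ¬B(k))) ∧ (∃l ¬B(l)) ∨ (∀j B(j))
Finally move all quantifiers to the prefix:
  ∀m ∃q ∀p ∃k ∃l ∀j (¬D(m,q) ∧ ¬D(q,m) ∧ (¬B(p) ∨ ¬B(k)) ∧ ¬B(l) ∨ B(j))
The quantifier ∀j sits under an even number of negations (counting the antecedent side of each →), so it remains universal.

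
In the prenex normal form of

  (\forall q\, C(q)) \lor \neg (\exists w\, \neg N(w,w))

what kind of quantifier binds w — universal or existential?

Move each ¬ inward, flipping quantifiers it crosses:
  (\forall q\, C(q)) \lor (\forall w\, N(w,w))
Finally move all quantifiers to the prefix:
  \forall q\, \forall w\, (C(q) \lor N(w,w))
The quantifier \exists w sits under an odd number of negations, so it flips to \forall w.

universal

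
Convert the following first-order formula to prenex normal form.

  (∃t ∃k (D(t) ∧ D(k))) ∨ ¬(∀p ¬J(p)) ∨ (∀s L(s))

Push ¬ through the quantifiers and connectives to reach negation normal form:
  (∃t ∃k (D(t) ∧ D(k))) ∨ (∃p J(p)) ∨ (∀s L(s))
All bound variables are already distinct, so no renaming is needed.
Extract every quantifier outward, since the variables are now distinct and don't occur free across branches:
  ∃t ∃k ∃p ∀s (D(t) ∧ D(k) ∨ J(p) ∨ L(s))

∃t ∃k ∃p ∀s (D(t) ∧ D(k) ∨ J(p) ∨ L(s))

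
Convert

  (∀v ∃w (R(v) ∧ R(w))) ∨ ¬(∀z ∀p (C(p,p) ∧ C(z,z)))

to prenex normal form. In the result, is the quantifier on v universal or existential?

universal

Move each ¬ inward, flipping quantifiers it crosses:
  (∀v ∃w (R(v) ∧ R(w))) ∨ (∃z ∃p (¬C(p,p) ∨ ¬C(z,z)))
Finally move all quantifiers to the prefix:
  ∀v ∃w ∃z ∃p (R(v) ∧ R(w) ∨ ¬C(p,p) ∨ ¬C(z,z))
The quantifier ∀v sits under an even number of negations, so it remains universal.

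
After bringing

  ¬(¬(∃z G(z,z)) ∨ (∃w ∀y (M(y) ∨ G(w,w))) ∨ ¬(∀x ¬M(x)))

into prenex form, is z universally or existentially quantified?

Push ¬ through the quantifiers and connectives to reach negation normal form:
  (∃z G(z,z)) ∧ (∀w ∃y (¬M(y) ∧ ¬G(w,w))) ∧ (∀x ¬M(x))
All bound variables are already distinct, so no renaming is needed.
Extract every quantifier outward, since the variables are now distinct and don't occur free across branches:
  ∃z ∀w ∃y ∀x (G(z,z) ∧ ¬M(y) ∧ ¬G(w,w) ∧ ¬M(x))
The quantifier ∃z sits under an even number of negations, so it remains existential.

existential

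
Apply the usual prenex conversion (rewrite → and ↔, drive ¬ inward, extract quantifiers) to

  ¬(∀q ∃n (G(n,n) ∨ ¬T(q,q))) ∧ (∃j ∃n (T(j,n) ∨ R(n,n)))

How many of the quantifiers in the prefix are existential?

3

Push ¬ through the quantifiers and connectives to reach negation normal form:
  (∃q ∀n (¬G(n,n) ∧ T(q,q))) ∧ (∃j ∃n (T(j,n) ∨ R(n,n)))
Rename bound variables to avoid capture: n↦u.
  (∃q ∀n (¬G(n,n) ∧ T(q,q))) ∧ (∃j ∃u (T(j,u) ∨ R(u,u)))
Finally move all quantifiers to the prefix:
  ∃q ∀n ∃j ∃u (¬G(n,n) ∧ T(q,q) ∧ (T(j,u) ∨ R(u,u)))
The prefix is ∃q ∀n ∃j ∃u: 1 universal, 3 existential.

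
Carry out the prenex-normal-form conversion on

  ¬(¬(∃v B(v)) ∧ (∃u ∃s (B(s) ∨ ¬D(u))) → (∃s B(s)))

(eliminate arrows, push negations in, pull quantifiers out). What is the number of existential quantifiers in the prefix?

First replace A → B with ¬A ∨ B.
  ¬(¬(¬(∃v B(v)) ∧ (∃u ∃s (B(s) ∨ ¬D(u)))) ∨ (∃s B(s)))
Move each ¬ inward, flipping quantifiers it crosses:
  (∀v ¬B(v)) ∧ (∃u ∃s (B(s) ∨ ¬D(u))) ∧ (∀s ¬B(s))
Standardize variables apart so no two quantifiers bind the same name: s↦c.
  (∀v ¬B(v)) ∧ (∃u ∃s (B(s) ∨ ¬D(u))) ∧ (∀c ¬B(c))
Finally move all quantifiers to the prefix:
  ∀v ∃u ∃s ∀c (¬B(v) ∧ (B(s) ∨ ¬D(u)) ∧ ¬B(c))
The prefix is ∀v ∃u ∃s ∀c: 2 universal, 2 existential.

2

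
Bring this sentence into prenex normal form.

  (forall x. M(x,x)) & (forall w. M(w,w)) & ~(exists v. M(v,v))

Drive negations inward (¬∀x A ≡ ∃x ¬A, ¬∃x A ≡ ∀x ¬A, De Morgan for ∧/∨):
  (forall x. M(x,x)) & (forall w. M(w,w)) & (forall v. ~M(v,v))
All bound variables are already distinct, so no renaming is needed.
Finally move all quantifiers to the prefix:
  forall x. forall w. forall v. (M(x,x) & M(w,w) & ~M(v,v))

forall x. forall w. forall v. (M(x,x) & M(w,w) & ~M(v,v))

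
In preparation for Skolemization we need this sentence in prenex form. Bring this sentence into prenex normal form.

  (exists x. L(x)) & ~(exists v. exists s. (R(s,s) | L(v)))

exists x. forall v. forall s. (L(x) & ~R(s,s) & ~L(v))

Drive negations inward (¬∀x A ≡ ∃x ¬A, ¬∃x A ≡ ∀x ¬A, De Morgan for ∧/∨):
  (exists x. L(x)) & (forall v. forall s. (~R(s,s) & ~L(v)))
Finally move all quantifiers to the prefix:
  exists x. forall v. forall s. (L(x) & ~R(s,s) & ~L(v))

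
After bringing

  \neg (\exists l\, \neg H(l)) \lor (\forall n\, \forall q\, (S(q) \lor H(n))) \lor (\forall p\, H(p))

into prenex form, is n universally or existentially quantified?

Push ¬ through the quantifiers and connectives to reach negation normal form:
  (\forall l\, H(l)) \lor (\forall n\, \forall q\, (S(q) \lor H(n))) \lor (\forall p\, H(p))
All bound variables are already distinct, so no renaming is needed.
Finally move all quantifiers to the prefix:
  \forall l\, \forall n\, \forall q\, \forall p\, (H(l) \lor S(q) \lor H(n) \lor H(p))
The quantifier \forall n sits under an even number of negations, so it remains universal.

universal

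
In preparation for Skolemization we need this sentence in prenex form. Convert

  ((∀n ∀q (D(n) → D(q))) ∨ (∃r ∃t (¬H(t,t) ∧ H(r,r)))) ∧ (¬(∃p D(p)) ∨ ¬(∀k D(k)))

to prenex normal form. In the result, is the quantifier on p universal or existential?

Eliminate → and ↔ using ¬ and ∨.
  ((∀n ∀q (¬D(n) ∨ D(q))) ∨ (∃r ∃t (¬H(t,t) ∧ H(r,r)))) ∧ (¬(∃p D(p)) ∨ ¬(∀k D(k)))
Move each ¬ inward, flipping quantifiers it crosses:
  ((∀n ∀q (¬D(n) ∨ D(q))) ∨ (∃r ∃t (¬H(t,t) ∧ H(r,r)))) ∧ ((∀p ¬D(p)) ∨ (∃k ¬D(k)))
Pull the quantifiers to the front (each side's bound variable is not free in the other side):
  ∀n ∀q ∃r ∃t ∀p ∃k ((¬D(n) ∨ D(q) ∨ ¬H(t,t) ∧ H(r,r)) ∧ (¬D(p) ∨ ¬D(k)))
The quantifier ∃p sits under an odd number of negations (counting the antecedent side of each →), so it flips to ∀p.

universal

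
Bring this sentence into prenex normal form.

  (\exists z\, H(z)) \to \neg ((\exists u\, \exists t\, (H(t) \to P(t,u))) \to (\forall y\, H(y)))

First replace A → B with ¬A ∨ B.
  \neg (\exists z\, H(z)) \lor \neg (\neg (\exists u\, \exists t\, (\neg H(t) \lor P(t,u))) \lor (\forall y\, H(y)))
Push ¬ through the quantifiers and connectives to reach negation normal form:
  (\forall z\, \neg H(z)) \lor (\exists u\, \exists t\, (\neg H(t) \lor P(t,u))) \land (\exists y\, \neg H(y))
Finally move all quantifiers to the prefix:
  \forall z\, \exists u\, \exists t\, \exists y\, (\neg H(z) \lor (\neg H(t) \lor P(t,u)) \land \neg H(y))

\forall z\, \exists u\, \exists t\, \exists y\, (\neg H(z) \lor (\neg H(t) \lor P(t,u)) \land \neg H(y))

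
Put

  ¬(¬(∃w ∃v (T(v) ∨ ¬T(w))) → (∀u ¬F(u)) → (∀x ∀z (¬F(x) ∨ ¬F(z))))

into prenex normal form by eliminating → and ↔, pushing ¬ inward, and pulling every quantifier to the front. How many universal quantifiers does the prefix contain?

3

Eliminate → and ↔ using ¬ and ∨.
  ¬(¬¬(∃w ∃v (T(v) ∨ ¬T(w))) ∨ ¬(∀u ¬F(u)) ∨ (∀x ∀z (¬F(x) ∨ ¬F(z))))
Push ¬ through the quantifiers and connectives to reach negation normal form:
  (∀w ∀v (¬T(v) ∧ T(w))) ∧ (∀u ¬F(u)) ∧ (∃x ∃z (F(x) ∧ F(z)))
All bound variables are already distinct, so no renaming is needed.
Extract every quantifier outward, since the variables are now distinct and don't occur free across branches:
  ∀w ∀v ∀u ∃x ∃z (¬T(v) ∧ T(w) ∧ ¬F(u) ∧ F(x) ∧ F(z))
The prefix is ∀w ∀v ∀u ∃x ∃z: 3 universal, 2 existential.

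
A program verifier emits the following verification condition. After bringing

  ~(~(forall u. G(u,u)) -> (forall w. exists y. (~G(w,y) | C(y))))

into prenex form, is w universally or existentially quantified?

First replace A → B with ¬A ∨ B.
  ~(~~(forall u. G(u,u)) | (forall w. exists y. (~G(w,y) | C(y))))
Move each ¬ inward, flipping quantifiers it crosses:
  (exists u. ~G(u,u)) & (exists w. forall y. (G(w,y) & ~C(y)))
Finally move all quantifiers to the prefix:
  exists u. exists w. forall y. (~G(u,u) & G(w,y) & ~C(y))
The quantifier forall w sits under an odd number of negations (counting the antecedent side of each →), so it flips to exists w.

existential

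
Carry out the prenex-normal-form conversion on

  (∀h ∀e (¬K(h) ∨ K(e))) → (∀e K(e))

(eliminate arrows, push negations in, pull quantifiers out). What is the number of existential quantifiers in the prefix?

First replace A → B with ¬A ∨ B.
  ¬(∀h ∀e (¬K(h) ∨ K(e))) ∨ (∀e K(e))
Move each ¬ inward, flipping quantifiers it crosses:
  (∃h ∃e (K(h) ∧ ¬K(e))) ∨ (∀e K(e))
Give each quantifier a distinct variable: e↦a.
  (∃h ∃e (K(h) ∧ ¬K(e))) ∨ (∀a K(a))
Pull the quantifiers to the front (each side's bound variable is not free in the other side):
  ∃h ∃e ∀a (K(h) ∧ ¬K(e) ∨ K(a))
The prefix is ∃h ∃e ∀a: 1 universal, 2 existential.

2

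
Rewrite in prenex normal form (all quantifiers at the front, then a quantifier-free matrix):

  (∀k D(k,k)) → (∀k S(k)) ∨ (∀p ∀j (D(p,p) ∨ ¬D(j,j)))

Eliminate → and ↔ using ¬ and ∨.
  ¬(∀k D(k,k)) ∨ (∀k S(k)) ∨ (∀p ∀j (D(p,p) ∨ ¬D(j,j)))
Move each ¬ inward, flipping quantifiers it crosses:
  (∃k ¬D(k,k)) ∨ (∀k S(k)) ∨ (∀p ∀j (D(p,p) ∨ ¬D(j,j)))
Standardize variables apart so no two quantifiers bind the same name: k↦x.
  (∃k ¬D(k,k)) ∨ (∀x S(x)) ∨ (∀p ∀j (D(p,p) ∨ ¬D(j,j)))
Finally move all quantifiers to the prefix:
  ∃k ∀x ∀p ∀j (¬D(k,k) ∨ S(x) ∨ D(p,p) ∨ ¬D(j,j))

∃k ∀x ∀p ∀j (¬D(k,k) ∨ S(x) ∨ D(p,p) ∨ ¬D(j,j))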